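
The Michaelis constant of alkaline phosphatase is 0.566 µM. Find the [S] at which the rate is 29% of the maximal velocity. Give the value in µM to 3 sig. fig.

v/Vmax = [S]/(Km+[S]) = 0.29, so [S] = Km·0.29/(1 − 0.29) = 0.566 × 0.4085.
[S] = 0.231 µM.

0.231 µM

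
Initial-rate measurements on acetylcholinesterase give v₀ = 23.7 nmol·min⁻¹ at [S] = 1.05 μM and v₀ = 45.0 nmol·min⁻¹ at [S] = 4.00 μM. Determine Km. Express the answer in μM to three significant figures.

1.88 μM

In reciprocal form, 1/v = (Km/Vmax)·(1/[S]) + 1/Vmax. The two points give (1/[S], 1/v) = (0.9524, 0.04219) and (0.2500, 0.02222).
Slope = (0.04219 − 0.02222)/(0.9524 − 0.2500) = 0.02843; intercept = 0.04219 − 0.02843×0.9524 = 0.01511.
Vmax = 1/intercept = 66.2 nmol·min⁻¹; Km = slope × Vmax = 0.02843 × 66.2 = 1.88 μM.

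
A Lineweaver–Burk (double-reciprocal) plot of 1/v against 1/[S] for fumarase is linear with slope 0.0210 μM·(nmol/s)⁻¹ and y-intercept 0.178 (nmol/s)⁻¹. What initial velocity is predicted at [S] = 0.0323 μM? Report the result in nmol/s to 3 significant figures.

1.21 nmol/s

The y-intercept is 1/Vmax, so Vmax = 1/0.178 = 5.62 nmol/s.
The slope is Km/Vmax, so Km = 0.0210 × 5.62 = 0.118 μM.
Then v = 5.62 × 0.0323/(0.118 + 0.0323) = 1.21 nmol/s.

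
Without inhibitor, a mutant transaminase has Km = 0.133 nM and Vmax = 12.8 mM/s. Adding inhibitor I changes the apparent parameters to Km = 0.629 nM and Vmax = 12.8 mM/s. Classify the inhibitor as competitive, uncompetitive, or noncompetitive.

Km increases (0.133 → 0.629 nM) while Vmax is unchanged — the hallmark of competitive inhibition.

competitive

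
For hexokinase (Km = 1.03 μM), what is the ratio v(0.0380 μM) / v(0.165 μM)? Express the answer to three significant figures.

0.258

Since Vmax cancels, v₂/v₁ = [S]₂(Km+[S]₁) / [S]₁(Km+[S]₂).
= 0.0380×(1.03+0.165) / (0.165×(1.03+0.0380)) = 0.04541/0.1762 = 0.258.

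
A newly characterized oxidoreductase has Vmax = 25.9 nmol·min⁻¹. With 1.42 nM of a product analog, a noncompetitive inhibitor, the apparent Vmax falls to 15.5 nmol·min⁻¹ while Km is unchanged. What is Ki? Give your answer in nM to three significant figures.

Noncompetitive: Vmax,app = Vmax/α with α = 1 + [I]/Ki.
α = Vmax/Vmax,app = 25.9/15.5 = 1.671.
Ki = [I]/(α − 1) = 1.42/0.6710 = 2.12 nM.

2.12 nM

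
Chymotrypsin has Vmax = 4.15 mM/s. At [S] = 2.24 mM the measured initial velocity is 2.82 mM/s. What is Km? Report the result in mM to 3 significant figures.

1.06 mM

v/Vmax = 2.82/4.15 = 0.6795 = [S]/(Km+[S]).
So Km + [S] = [S]/0.6795 = 3.296 mM, giving Km = 3.296 − 2.24 = 1.06 mM.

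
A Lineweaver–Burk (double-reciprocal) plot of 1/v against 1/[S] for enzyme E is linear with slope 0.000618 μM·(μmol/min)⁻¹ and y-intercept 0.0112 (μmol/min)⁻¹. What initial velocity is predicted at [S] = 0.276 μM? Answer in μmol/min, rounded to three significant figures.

The y-intercept is 1/Vmax, so Vmax = 1/0.0112 = 89.3 μmol/min.
The slope is Km/Vmax, so Km = 0.000618 × 89.3 = 0.0552 μM.
Then v = 89.3 × 0.276/(0.0552 + 0.276) = 74.4 μmol/min.

74.4 μmol/min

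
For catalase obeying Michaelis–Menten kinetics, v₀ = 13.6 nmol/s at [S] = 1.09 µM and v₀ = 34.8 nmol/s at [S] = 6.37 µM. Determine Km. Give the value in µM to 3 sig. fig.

From v = Vmax[S]/(Km+[S]), each point gives Vmax = v(Km+[S])/[S].
Equating: 13.6(Km+1.09)/1.09 = 34.8(Km+6.37)/6.37.
12.48·Km + 13.6 = 5.463·Km + 34.8, so (12.48 − 5.463)·Km = 34.8 − 13.6.
Km = 21.20/7.014 = 3.02 µM; then Vmax = 13.6(3.02+1.09)/1.09 = 51.3 nmol/s.

3.02 µM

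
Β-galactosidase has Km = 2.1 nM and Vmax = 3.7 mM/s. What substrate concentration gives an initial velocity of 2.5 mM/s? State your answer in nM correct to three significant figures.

4.37 nM

Rearranging v = Vmax[S]/(Km+[S]) gives [S] = Km·v/(Vmax − v).
[S] = 2.1 × 2.5 / (3.7 − 2.5) = 5.250/1.200 = 4.37 nM.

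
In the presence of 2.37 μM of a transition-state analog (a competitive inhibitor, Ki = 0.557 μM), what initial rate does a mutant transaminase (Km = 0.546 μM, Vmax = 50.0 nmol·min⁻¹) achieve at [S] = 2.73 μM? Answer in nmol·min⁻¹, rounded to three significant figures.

With α = 1 + [I]/Ki = 1 + 2.37/0.557 = 5.255, the competitive rate law is v = Vmax[S] / (αKm + [S]).
v = 50.0×2.73 / (5.255×0.546 + 2.73) = 136.5/5.599 = 24.4 nmol·min⁻¹.

24.4 nmol·min⁻¹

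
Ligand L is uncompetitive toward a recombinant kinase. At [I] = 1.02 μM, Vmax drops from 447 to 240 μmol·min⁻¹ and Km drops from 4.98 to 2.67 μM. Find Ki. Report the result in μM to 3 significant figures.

Uncompetitive: Vmax,app = Vmax/α (and Km,app = Km/α) with α = 1 + [I]/Ki.
α = Vmax/Vmax,app = 447/240 = 1.862.
Since α = 1 + [I]/Ki, [I]/Ki = 1.862 − 1 = 0.8625 and Ki = 1.02/0.8625 = 1.18 μM.

1.18 μM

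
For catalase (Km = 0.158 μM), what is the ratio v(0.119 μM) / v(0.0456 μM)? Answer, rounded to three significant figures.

1.92

The fractional saturations are [S]/(Km+[S]) = 0.0456/0.2036 = 0.2240 and 0.119/0.2770 = 0.4296.
v₂/v₁ is just their ratio: 0.4296/0.2240 = 1.92.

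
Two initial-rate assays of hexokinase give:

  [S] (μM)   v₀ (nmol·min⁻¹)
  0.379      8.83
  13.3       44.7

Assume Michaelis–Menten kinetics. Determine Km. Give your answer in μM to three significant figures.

From v = Vmax[S]/(Km+[S]), each point gives Vmax = v(Km+[S])/[S].
Equating: 8.83(Km+0.379)/0.379 = 44.7(Km+13.3)/13.3.
23.30·Km + 8.83 = 3.361·Km + 44.7, so (23.30 − 3.361)·Km = 44.7 − 8.83.
Km = 35.87/19.94 = 1.80 μM; then Vmax = 8.83(1.80+0.379)/0.379 = 50.7 nmol·min⁻¹.

1.80 μM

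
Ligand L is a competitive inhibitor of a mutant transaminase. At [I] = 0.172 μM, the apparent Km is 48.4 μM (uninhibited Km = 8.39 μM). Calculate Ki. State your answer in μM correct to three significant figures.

Competitive: Km,app = α·Km with α = 1 + [I]/Ki.
α = Km,app/Km = 48.4/8.39 = 5.769.
Ki = [I]/(α − 1) = 0.172/4.769 = 0.0361 μM.

0.0361 μM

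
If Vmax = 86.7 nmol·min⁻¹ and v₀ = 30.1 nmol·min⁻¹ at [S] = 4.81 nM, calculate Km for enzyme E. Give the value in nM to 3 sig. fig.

9.04 nM

From v = Vmax[S]/(Km+[S]), Km = [S](Vmax − v)/v.
Km = 4.81 × (86.7 − 30.1) / 30.1 = 272.2/30.1 = 9.04 nM.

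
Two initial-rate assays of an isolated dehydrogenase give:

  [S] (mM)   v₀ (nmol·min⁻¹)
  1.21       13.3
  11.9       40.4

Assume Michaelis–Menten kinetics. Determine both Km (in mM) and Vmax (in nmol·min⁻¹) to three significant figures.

In reciprocal form, 1/v = (Km/Vmax)·(1/[S]) + 1/Vmax. The two points give (1/[S], 1/v) = (0.8264, 0.07519) and (0.08403, 0.02475).
Slope = (0.07519 − 0.02475)/(0.8264 − 0.08403) = 0.06793; intercept = 0.07519 − 0.06793×0.8264 = 0.01904.
Vmax = 1/intercept = 52.5 nmol·min⁻¹; Km = slope × Vmax = 0.06793 × 52.5 = 3.57 mM.

Km = 3.57 mM; Vmax = 52.5 nmol·min⁻¹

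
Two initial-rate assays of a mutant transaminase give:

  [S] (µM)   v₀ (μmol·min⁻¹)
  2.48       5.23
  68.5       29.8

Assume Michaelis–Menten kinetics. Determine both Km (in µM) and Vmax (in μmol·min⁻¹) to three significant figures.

Km = 14.7 µM; Vmax = 36.2 μmol·min⁻¹

In reciprocal form, 1/v = (Km/Vmax)·(1/[S]) + 1/Vmax. The two points give (1/[S], 1/v) = (0.4032, 0.1912) and (0.01460, 0.03356).
Slope = (0.1912 − 0.03356)/(0.4032 − 0.01460) = 0.4057; intercept = 0.1912 − 0.4057×0.4032 = 0.02764.
Vmax = 1/intercept = 36.2 μmol·min⁻¹; Km = slope × Vmax = 0.4057 × 36.2 = 14.7 µM.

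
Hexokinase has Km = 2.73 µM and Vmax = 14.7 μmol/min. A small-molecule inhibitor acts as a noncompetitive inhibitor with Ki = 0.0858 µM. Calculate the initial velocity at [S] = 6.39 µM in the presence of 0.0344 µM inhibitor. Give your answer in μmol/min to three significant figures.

7.35 μmol/min

With α = 1 + [I]/Ki = 1 + 0.0344/0.0858 = 1.401, the noncompetitive rate law is v = (Vmax/α)·[S] / (Km + [S]).
v = (14.7/1.401)×6.39 / (2.73 + 6.39) = 67.05/9.120 = 7.35 μmol/min.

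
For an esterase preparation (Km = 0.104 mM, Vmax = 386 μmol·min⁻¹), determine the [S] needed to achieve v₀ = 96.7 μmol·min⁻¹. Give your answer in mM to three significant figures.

0.0348 mM

Rearranging v = Vmax[S]/(Km+[S]) gives [S] = Km·v/(Vmax − v).
[S] = 0.104 × 96.7 / (386 − 96.7) = 10.06/289.3 = 0.0348 mM.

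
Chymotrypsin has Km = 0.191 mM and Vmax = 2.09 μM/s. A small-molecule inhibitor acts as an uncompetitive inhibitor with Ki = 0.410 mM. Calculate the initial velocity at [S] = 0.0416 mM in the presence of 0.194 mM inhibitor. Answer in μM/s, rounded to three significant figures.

0.345 μM/s

α = 1 + [I]/Ki = 1 + 0.194/0.410 = 1.473.
For an uncompetitive inhibitor, both parameters are divided by α, giving Vmax/α and Km/α: Km,app = 0.130 mM, Vmax,app = 1.42 μM/s.
v = Vmax,app·[S]/(Km,app + [S]) = 1.42 × 0.0416/(0.130 + 0.0416) = 0.345 μM/s.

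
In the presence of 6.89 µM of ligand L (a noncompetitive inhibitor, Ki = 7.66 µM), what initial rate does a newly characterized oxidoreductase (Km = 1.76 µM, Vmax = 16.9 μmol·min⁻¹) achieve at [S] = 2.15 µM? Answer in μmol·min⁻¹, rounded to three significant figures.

With α = 1 + [I]/Ki = 1 + 6.89/7.66 = 1.899, the noncompetitive rate law is v = (Vmax/α)·[S] / (Km + [S]).
v = (16.9/1.899)×2.15 / (1.76 + 2.15) = 19.13/3.910 = 4.89 μmol·min⁻¹.

4.89 μmol·min⁻¹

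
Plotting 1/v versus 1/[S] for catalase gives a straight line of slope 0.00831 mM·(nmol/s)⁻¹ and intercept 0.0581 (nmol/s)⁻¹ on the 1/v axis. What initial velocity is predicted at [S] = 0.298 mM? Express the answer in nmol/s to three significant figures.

The y-intercept is 1/Vmax, so Vmax = 1/0.0581 = 17.2 nmol/s.
The slope is Km/Vmax, so Km = 0.00831 × 17.2 = 0.143 mM.
Then v = 17.2 × 0.298/(0.143 + 0.298) = 11.6 nmol/s.

11.6 nmol/s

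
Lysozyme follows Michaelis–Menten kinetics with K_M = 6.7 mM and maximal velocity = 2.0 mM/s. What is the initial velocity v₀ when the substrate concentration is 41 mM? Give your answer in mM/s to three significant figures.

[S]/(Km+[S]) = 41/47.70 = 0.8595, the fractional saturation.
v = 0.8595 × Vmax = 0.8595 × 2.0 = 1.72 mM/s.

1.72 mM/s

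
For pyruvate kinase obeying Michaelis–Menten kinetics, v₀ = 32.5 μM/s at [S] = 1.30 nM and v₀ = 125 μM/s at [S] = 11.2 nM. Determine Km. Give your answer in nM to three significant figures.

In reciprocal form, 1/v = (Km/Vmax)·(1/[S]) + 1/Vmax. The two points give (1/[S], 1/v) = (0.7692, 0.03077) and (0.08929, 0.008000).
Slope = (0.03077 − 0.008000)/(0.7692 − 0.08929) = 0.03349; intercept = 0.03077 − 0.03349×0.7692 = 0.005010.
Vmax = 1/intercept = 200 μM/s; Km = slope × Vmax = 0.03349 × 200 = 6.68 nM.

6.68 nM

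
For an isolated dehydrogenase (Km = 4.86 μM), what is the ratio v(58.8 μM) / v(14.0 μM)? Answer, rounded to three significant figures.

1.24

Since Vmax cancels, v₂/v₁ = [S]₂(Km+[S]₁) / [S]₁(Km+[S]₂).
= 58.8×(4.86+14.0) / (14.0×(4.86+58.8)) = 1109/891.2 = 1.24.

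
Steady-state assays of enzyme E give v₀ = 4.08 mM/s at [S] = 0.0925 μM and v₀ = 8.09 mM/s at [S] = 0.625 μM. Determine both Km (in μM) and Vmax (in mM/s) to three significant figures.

Km = 0.129 μM; Vmax = 9.76 mM/s

From v = Vmax[S]/(Km+[S]), each point gives Vmax = v(Km+[S])/[S].
Equating: 4.08(Km+0.0925)/0.0925 = 8.09(Km+0.625)/0.625.
44.11·Km + 4.08 = 12.94·Km + 8.09, so (44.11 − 12.94)·Km = 8.09 − 4.08.
Km = 4.010/31.16 = 0.129 μM; then Vmax = 4.08(0.129+0.0925)/0.0925 = 9.76 mM/s.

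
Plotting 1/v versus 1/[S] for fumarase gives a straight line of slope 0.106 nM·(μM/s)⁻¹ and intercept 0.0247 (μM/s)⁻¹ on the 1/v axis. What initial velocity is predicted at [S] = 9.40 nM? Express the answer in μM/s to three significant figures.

The y-intercept is 1/Vmax, so Vmax = 1/0.0247 = 40.5 μM/s.
The slope is Km/Vmax, so Km = 0.106 × 40.5 = 4.29 nM.
Then v = 40.5 × 9.40/(4.29 + 9.40) = 27.8 μM/s.

27.8 μM/s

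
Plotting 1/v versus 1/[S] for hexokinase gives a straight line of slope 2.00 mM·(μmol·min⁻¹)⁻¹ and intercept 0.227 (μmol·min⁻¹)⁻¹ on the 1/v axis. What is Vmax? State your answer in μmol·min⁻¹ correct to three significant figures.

The y-intercept of a Lineweaver–Burk plot equals 1/Vmax, so Vmax = 1/0.227 = 4.41 μmol·min⁻¹.

4.41 μmol·min⁻¹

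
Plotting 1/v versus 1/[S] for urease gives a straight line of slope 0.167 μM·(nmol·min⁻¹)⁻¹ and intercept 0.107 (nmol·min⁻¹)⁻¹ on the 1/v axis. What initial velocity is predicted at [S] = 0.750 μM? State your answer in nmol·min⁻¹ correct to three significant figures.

The y-intercept is 1/Vmax, so Vmax = 1/0.107 = 9.35 nmol·min⁻¹.
The slope is Km/Vmax, so Km = 0.167 × 9.35 = 1.56 μM.
Then v = 9.35 × 0.750/(1.56 + 0.750) = 3.03 nmol·min⁻¹.

3.03 nmol·min⁻¹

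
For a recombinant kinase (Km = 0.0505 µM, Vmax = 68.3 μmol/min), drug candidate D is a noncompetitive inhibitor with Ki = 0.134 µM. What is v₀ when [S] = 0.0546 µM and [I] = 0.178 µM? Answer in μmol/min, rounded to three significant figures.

α = 1 + [I]/Ki = 1 + 0.178/0.134 = 2.328.
For a noncompetitive inhibitor, Vmax is reduced to Vmax/α while Km is unchanged: Km,app = 0.0505 µM, Vmax,app = 29.3 μmol/min.
v = Vmax,app·[S]/(Km,app + [S]) = 29.3 × 0.0546/(0.0505 + 0.0546) = 15.2 μmol/min.

15.2 μmol/min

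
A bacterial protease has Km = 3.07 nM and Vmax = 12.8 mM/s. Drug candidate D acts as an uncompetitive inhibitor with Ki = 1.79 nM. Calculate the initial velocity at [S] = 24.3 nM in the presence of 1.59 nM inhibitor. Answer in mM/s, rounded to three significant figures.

With α = 1 + [I]/Ki = 1 + 1.59/1.79 = 1.888, the uncompetitive rate law is v = (Vmax/α)·[S] / (Km/α + [S]).
v = (12.8/1.888)×24.3 / (3.07/1.888 + 24.3) = 164.7/25.93 = 6.35 mM/s.

6.35 mM/s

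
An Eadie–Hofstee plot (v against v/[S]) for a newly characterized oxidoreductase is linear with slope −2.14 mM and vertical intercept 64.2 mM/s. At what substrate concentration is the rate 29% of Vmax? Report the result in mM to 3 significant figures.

0.874 mM

The Eadie–Hofstee slope gives Km = 2.14 mM (slope = −Km).
v/Vmax = [S]/(Km+[S]) = 0.29 ⇒ [S] = Km·0.29/(1−0.29) = 2.14 × 0.4085 = 0.874 mM.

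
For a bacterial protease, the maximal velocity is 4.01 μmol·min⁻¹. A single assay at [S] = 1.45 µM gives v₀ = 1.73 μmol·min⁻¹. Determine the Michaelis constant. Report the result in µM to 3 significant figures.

v/Vmax = 1.73/4.01 = 0.4314 = [S]/(Km+[S]).
So Km + [S] = [S]/0.4314 = 3.361 µM, giving Km = 3.361 − 1.45 = 1.91 µM.

1.91 µM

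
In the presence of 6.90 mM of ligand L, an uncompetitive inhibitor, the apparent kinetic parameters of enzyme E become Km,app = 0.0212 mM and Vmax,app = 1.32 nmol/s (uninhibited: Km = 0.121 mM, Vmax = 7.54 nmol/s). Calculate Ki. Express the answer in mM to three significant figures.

Uncompetitive: Vmax,app = Vmax/α (and Km,app = Km/α) with α = 1 + [I]/Ki.
α = Vmax/Vmax,app = 7.54/1.32 = 5.712.
Since α = 1 + [I]/Ki, [I]/Ki = 5.712 − 1 = 4.712 and Ki = 6.90/4.712 = 1.46 mM.

1.46 mM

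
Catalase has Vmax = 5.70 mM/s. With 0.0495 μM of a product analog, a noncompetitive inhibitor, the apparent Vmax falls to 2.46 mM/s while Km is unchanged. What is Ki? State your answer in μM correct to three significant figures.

0.0376 μM

Noncompetitive: Vmax,app = Vmax/α with α = 1 + [I]/Ki.
α = Vmax/Vmax,app = 5.70/2.46 = 2.317.
Ki = [I]/(α − 1) = 0.0495/1.317 = 0.0376 μM.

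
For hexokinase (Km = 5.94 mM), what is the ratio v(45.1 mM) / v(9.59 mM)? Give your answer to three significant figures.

1.43

Since Vmax cancels, v₂/v₁ = [S]₂(Km+[S]₁) / [S]₁(Km+[S]₂).
= 45.1×(5.94+9.59) / (9.59×(5.94+45.1)) = 700.4/489.5 = 1.43.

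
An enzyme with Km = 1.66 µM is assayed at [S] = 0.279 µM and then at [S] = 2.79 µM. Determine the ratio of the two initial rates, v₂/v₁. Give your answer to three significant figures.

4.36

Since Vmax cancels, v₂/v₁ = [S]₂(Km+[S]₁) / [S]₁(Km+[S]₂).
= 2.79×(1.66+0.279) / (0.279×(1.66+2.79)) = 5.410/1.242 = 4.36.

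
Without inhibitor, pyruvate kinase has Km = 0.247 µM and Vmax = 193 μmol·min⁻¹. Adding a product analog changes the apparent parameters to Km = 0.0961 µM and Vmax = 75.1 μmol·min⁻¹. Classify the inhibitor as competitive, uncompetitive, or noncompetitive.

Both Km and Vmax decrease by the same factor (~2.57-fold) — characteristic of uncompetitive inhibition.

uncompetitive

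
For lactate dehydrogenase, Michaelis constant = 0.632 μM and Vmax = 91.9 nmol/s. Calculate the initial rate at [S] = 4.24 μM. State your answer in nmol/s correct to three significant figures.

80.0 nmol/s

[S]/(Km+[S]) = 4.24/4.872 = 0.8703, the fractional saturation.
v = 0.8703 × Vmax = 0.8703 × 91.9 = 80.0 nmol/s.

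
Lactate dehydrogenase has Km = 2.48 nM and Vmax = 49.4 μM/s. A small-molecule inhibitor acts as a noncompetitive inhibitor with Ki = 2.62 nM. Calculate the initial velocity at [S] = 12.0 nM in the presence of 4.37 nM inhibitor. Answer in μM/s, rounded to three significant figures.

15.3 μM/s

With α = 1 + [I]/Ki = 1 + 4.37/2.62 = 2.668, the noncompetitive rate law is v = (Vmax/α)·[S] / (Km + [S]).
v = (49.4/2.668)×12.0 / (2.48 + 12.0) = 222.2/14.48 = 15.3 μM/s.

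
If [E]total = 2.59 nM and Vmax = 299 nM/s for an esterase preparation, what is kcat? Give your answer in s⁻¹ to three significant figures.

115 s⁻¹

kcat = Vmax/[E]total = 299 nM/s / 2.59 nM = 115 s⁻¹.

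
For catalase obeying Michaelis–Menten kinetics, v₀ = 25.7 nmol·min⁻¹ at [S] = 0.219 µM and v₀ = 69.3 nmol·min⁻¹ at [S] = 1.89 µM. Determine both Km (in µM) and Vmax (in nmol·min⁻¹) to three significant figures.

Km = 0.540 µM; Vmax = 89.1 nmol·min⁻¹

From v = Vmax[S]/(Km+[S]), each point gives Vmax = v(Km+[S])/[S].
Equating: 25.7(Km+0.219)/0.219 = 69.3(Km+1.89)/1.89.
117.4·Km + 25.7 = 36.67·Km + 69.3, so (117.4 − 36.67)·Km = 69.3 − 25.7.
Km = 43.60/80.68 = 0.540 µM; then Vmax = 25.7(0.540+0.219)/0.219 = 89.1 nmol·min⁻¹.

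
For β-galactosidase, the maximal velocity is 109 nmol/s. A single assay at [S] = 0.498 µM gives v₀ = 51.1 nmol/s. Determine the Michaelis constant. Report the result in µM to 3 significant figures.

0.564 µM

v/Vmax = 51.1/109 = 0.4688 = [S]/(Km+[S]).
So Km + [S] = [S]/0.4688 = 1.062 µM, giving Km = 1.062 − 0.498 = 0.564 µM.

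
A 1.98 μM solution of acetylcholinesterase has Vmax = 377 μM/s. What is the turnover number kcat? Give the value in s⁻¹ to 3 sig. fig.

190 s⁻¹

kcat = Vmax/[E]total = 377 μM/s / 1.98 μM = 190 s⁻¹.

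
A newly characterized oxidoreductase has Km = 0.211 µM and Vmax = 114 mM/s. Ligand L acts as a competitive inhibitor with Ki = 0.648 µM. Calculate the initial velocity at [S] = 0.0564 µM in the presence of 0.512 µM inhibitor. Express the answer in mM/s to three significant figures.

α = 1 + [I]/Ki = 1 + 0.512/0.648 = 1.790.
For a competitive inhibitor, Vmax is unchanged and the apparent Km becomes α·Km: Km,app = 0.378 µM, Vmax,app = 114 mM/s.
v = Vmax,app·[S]/(Km,app + [S]) = 114 × 0.0564/(0.378 + 0.0564) = 14.8 mM/s.

14.8 mM/s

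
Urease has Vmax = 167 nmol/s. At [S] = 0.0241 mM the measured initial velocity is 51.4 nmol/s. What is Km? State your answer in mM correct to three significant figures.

From v = Vmax[S]/(Km+[S]), Km = [S](Vmax − v)/v.
Km = 0.0241 × (167 − 51.4) / 51.4 = 2.786/51.4 = 0.0542 mM.

0.0542 mM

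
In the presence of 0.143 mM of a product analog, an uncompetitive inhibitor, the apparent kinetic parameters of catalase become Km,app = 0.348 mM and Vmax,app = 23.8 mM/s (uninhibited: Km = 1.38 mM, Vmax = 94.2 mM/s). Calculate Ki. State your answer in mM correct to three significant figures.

Uncompetitive: Vmax,app = Vmax/α (and Km,app = Km/α) with α = 1 + [I]/Ki.
α = Vmax/Vmax,app = 94.2/23.8 = 3.958.
Since α = 1 + [I]/Ki, [I]/Ki = 3.958 − 1 = 2.958 and Ki = 0.143/2.958 = 0.0483 mM.

0.0483 mM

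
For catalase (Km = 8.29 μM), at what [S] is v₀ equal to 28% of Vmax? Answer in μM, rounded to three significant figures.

3.22 μM

v/Vmax = [S]/(Km+[S]) = 0.28, so [S] = Km·0.28/(1 − 0.28) = 8.29 × 0.3889.
[S] = 3.22 μM.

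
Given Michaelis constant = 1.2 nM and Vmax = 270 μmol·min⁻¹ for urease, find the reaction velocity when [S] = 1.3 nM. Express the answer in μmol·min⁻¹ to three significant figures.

[S]/(Km+[S]) = 1.3/2.500 = 0.5200, the fractional saturation.
v = 0.5200 × Vmax = 0.5200 × 270 = 140 μmol·min⁻¹.

140 μmol·min⁻¹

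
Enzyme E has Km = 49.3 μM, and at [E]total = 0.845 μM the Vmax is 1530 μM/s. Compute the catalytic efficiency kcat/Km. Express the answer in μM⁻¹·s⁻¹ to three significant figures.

kcat = Vmax/[E]total = 1530/0.845 = 1810 s⁻¹.
kcat/Km = 1810/49.3 = 36.7 μM⁻¹·s⁻¹.

36.7 μM⁻¹·s⁻¹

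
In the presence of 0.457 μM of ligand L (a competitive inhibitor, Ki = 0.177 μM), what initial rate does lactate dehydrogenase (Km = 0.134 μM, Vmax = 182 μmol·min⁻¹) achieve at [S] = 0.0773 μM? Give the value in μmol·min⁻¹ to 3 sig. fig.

25.2 μmol·min⁻¹

With α = 1 + [I]/Ki = 1 + 0.457/0.177 = 3.582, the competitive rate law is v = Vmax[S] / (αKm + [S]).
v = 182×0.0773 / (3.582×0.134 + 0.0773) = 14.07/0.5573 = 25.2 μmol·min⁻¹.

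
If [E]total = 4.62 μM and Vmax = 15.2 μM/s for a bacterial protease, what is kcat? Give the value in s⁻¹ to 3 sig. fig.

3.29 s⁻¹

kcat = Vmax/[E]total = 15.2 μM/s / 4.62 μM = 3.29 s⁻¹.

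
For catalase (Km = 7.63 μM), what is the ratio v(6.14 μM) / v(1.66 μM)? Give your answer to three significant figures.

Since Vmax cancels, v₂/v₁ = [S]₂(Km+[S]₁) / [S]₁(Km+[S]₂).
= 6.14×(7.63+1.66) / (1.66×(7.63+6.14)) = 57.04/22.86 = 2.50.

2.50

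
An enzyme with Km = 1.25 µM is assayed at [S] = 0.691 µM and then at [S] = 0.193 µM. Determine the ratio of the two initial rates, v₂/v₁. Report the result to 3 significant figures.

0.376

Since Vmax cancels, v₂/v₁ = [S]₂(Km+[S]₁) / [S]₁(Km+[S]₂).
= 0.193×(1.25+0.691) / (0.691×(1.25+0.193)) = 0.3746/0.9971 = 0.376.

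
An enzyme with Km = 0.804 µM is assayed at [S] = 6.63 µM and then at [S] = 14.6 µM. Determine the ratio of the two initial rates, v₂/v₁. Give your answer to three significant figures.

1.06

The fractional saturations are [S]/(Km+[S]) = 6.63/7.434 = 0.8918 and 14.6/15.40 = 0.9478.
v₂/v₁ is just their ratio: 0.9478/0.8918 = 1.06.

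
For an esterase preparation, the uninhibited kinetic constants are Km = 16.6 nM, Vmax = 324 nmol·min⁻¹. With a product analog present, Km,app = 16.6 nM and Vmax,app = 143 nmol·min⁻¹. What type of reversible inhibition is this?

Vmax decreases (324 → 143 nmol·min⁻¹) while Km is unchanged — pure noncompetitive inhibition.

noncompetitive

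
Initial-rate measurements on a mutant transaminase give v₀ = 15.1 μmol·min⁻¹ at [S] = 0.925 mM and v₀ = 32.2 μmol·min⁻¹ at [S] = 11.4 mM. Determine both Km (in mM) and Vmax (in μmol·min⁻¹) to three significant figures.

In reciprocal form, 1/v = (Km/Vmax)·(1/[S]) + 1/Vmax. The two points give (1/[S], 1/v) = (1.081, 0.06623) and (0.08772, 0.03106).
Slope = (0.06623 − 0.03106)/(1.081 − 0.08772) = 0.03540; intercept = 0.06623 − 0.03540×1.081 = 0.02795.
Vmax = 1/intercept = 35.8 μmol·min⁻¹; Km = slope × Vmax = 0.03540 × 35.8 = 1.27 mM.

Km = 1.27 mM; Vmax = 35.8 μmol·min⁻¹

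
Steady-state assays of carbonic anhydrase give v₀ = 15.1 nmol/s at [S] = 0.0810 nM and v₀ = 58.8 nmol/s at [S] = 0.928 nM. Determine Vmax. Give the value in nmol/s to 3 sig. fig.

In reciprocal form, 1/v = (Km/Vmax)·(1/[S]) + 1/Vmax. The two points give (1/[S], 1/v) = (12.35, 0.06623) and (1.078, 0.01701).
Slope = (0.06623 − 0.01701)/(12.35 − 1.078) = 0.004368; intercept = 0.06623 − 0.004368×12.35 = 0.01230.
Vmax = 1/intercept = 81.3 nmol/s; Km = slope × Vmax = 0.004368 × 81.3 = 0.355 nM.

81.3 nmol/s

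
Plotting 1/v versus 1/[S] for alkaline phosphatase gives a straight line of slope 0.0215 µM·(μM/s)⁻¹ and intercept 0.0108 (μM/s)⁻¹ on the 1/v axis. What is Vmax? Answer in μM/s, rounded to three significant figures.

92.6 μM/s

The y-intercept of a Lineweaver–Burk plot equals 1/Vmax, so Vmax = 1/0.0108 = 92.6 μM/s.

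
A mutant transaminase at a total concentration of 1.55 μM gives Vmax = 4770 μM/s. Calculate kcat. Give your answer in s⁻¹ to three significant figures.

kcat = Vmax/[E]total = 4770 μM/s / 1.55 μM = 3080 s⁻¹.

3080 s⁻¹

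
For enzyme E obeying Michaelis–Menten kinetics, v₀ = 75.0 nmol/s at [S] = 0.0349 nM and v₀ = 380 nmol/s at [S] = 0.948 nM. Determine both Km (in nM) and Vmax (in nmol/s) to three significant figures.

From v = Vmax[S]/(Km+[S]), each point gives Vmax = v(Km+[S])/[S].
Equating: 75.0(Km+0.0349)/0.0349 = 380(Km+0.948)/0.948.
2149·Km + 75.0 = 400.8·Km + 380, so (2149 − 400.8)·Km = 380 − 75.0.
Km = 305.0/1748 = 0.174 nM; then Vmax = 75.0(0.174+0.0349)/0.0349 = 450 nmol/s.

Km = 0.174 nM; Vmax = 450 nmol/s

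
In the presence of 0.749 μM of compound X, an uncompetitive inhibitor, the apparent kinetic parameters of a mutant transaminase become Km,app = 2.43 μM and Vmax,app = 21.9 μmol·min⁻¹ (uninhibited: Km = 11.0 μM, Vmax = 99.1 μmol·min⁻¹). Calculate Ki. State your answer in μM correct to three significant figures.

Uncompetitive: Vmax,app = Vmax/α (and Km,app = Km/α) with α = 1 + [I]/Ki.
α = Vmax/Vmax,app = 99.1/21.9 = 4.525.
Ki = [I]/(α − 1) = 0.749/3.525 = 0.212 μM.

0.212 μM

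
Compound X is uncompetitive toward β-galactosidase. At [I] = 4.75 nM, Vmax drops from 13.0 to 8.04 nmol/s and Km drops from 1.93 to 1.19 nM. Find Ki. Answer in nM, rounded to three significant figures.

7.70 nM

Uncompetitive: Vmax,app = Vmax/α (and Km,app = Km/α) with α = 1 + [I]/Ki.
α = Vmax/Vmax,app = 13.0/8.04 = 1.617.
Ki = [I]/(α − 1) = 4.75/0.6169 = 7.70 nM.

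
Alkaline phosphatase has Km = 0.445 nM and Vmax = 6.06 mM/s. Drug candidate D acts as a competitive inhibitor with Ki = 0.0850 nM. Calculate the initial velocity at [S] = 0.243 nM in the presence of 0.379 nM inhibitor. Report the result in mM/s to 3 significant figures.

α = 1 + [I]/Ki = 1 + 0.379/0.0850 = 5.459.
For a competitive inhibitor, Vmax is unchanged and the apparent Km becomes α·Km: Km,app = 2.43 nM, Vmax,app = 6.06 mM/s.
v = Vmax,app·[S]/(Km,app + [S]) = 6.06 × 0.243/(2.43 + 0.243) = 0.551 mM/s.

0.551 mM/s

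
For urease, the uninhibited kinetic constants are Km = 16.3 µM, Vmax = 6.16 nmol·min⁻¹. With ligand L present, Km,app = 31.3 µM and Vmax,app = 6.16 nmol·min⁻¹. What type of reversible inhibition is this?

Km increases (16.3 → 31.3 µM) while Vmax is unchanged — the hallmark of competitive inhibition.

competitive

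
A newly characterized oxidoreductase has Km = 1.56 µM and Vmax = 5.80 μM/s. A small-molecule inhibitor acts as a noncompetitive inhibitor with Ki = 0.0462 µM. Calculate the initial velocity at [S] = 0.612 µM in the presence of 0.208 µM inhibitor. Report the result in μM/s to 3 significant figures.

With α = 1 + [I]/Ki = 1 + 0.208/0.0462 = 5.502, the noncompetitive rate law is v = (Vmax/α)·[S] / (Km + [S]).
v = (5.80/5.502)×0.612 / (1.56 + 0.612) = 0.6451/2.172 = 0.297 μM/s.

0.297 μM/s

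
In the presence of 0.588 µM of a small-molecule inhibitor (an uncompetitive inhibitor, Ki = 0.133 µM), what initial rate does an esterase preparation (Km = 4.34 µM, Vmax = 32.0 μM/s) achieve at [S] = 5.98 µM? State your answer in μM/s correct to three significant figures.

5.21 μM/s

With α = 1 + [I]/Ki = 1 + 0.588/0.133 = 5.421, the uncompetitive rate law is v = (Vmax/α)·[S] / (Km/α + [S]).
v = (32.0/5.421)×5.98 / (4.34/5.421 + 5.98) = 35.30/6.781 = 5.21 μM/s.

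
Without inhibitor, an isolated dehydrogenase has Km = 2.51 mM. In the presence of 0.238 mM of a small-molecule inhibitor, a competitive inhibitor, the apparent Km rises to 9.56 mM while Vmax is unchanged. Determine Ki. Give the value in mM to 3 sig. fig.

Competitive: Km,app = α·Km with α = 1 + [I]/Ki.
α = Km,app/Km = 9.56/2.51 = 3.809.
Ki = [I]/(α − 1) = 0.238/2.809 = 0.0847 mM.

0.0847 mM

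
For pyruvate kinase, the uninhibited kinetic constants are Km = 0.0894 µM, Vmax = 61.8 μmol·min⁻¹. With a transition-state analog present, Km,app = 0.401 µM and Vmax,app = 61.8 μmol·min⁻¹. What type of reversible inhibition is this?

competitive

Km increases (0.0894 → 0.401 µM) while Vmax is unchanged — the hallmark of competitive inhibition.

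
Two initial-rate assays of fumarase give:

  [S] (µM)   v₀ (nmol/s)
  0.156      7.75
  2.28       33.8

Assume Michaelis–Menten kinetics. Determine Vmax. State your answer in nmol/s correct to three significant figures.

From v = Vmax[S]/(Km+[S]), each point gives Vmax = v(Km+[S])/[S].
Equating: 7.75(Km+0.156)/0.156 = 33.8(Km+2.28)/2.28.
49.68·Km + 7.75 = 14.82·Km + 33.8, so (49.68 − 14.82)·Km = 33.8 − 7.75.
Km = 26.05/34.85 = 0.747 µM; then Vmax = 7.75(0.747+0.156)/0.156 = 44.9 nmol/s.

44.9 nmol/s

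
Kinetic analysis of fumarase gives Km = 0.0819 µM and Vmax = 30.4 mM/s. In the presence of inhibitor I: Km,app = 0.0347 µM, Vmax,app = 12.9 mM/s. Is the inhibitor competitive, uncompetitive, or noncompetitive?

uncompetitive

Both Km and Vmax decrease by the same factor (~2.36-fold) — characteristic of uncompetitive inhibition.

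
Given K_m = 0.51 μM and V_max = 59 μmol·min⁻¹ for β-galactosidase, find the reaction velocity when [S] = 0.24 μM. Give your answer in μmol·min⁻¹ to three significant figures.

18.9 μmol·min⁻¹

[S]/(Km+[S]) = 0.24/0.7500 = 0.3200, the fractional saturation.
v = 0.3200 × Vmax = 0.3200 × 59 = 18.9 μmol·min⁻¹.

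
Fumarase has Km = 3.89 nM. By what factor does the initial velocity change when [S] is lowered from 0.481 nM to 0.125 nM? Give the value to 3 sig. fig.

The fractional saturations are [S]/(Km+[S]) = 0.481/4.371 = 0.1100 and 0.125/4.015 = 0.03113.
v₂/v₁ is just their ratio: 0.03113/0.1100 = 0.283.

0.283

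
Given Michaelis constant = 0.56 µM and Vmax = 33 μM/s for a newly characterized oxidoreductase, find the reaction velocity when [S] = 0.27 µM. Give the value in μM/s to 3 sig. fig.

10.7 μM/s

[S]/(Km+[S]) = 0.27/0.8300 = 0.3253, the fractional saturation.
v = 0.3253 × Vmax = 0.3253 × 33 = 10.7 μM/s.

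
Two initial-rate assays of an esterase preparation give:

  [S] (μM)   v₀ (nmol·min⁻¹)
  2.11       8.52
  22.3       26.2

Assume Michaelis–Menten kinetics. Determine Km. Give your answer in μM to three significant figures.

In reciprocal form, 1/v = (Km/Vmax)·(1/[S]) + 1/Vmax. The two points give (1/[S], 1/v) = (0.4739, 0.1174) and (0.04484, 0.03817).
Slope = (0.1174 − 0.03817)/(0.4739 − 0.04484) = 0.1846; intercept = 0.1174 − 0.1846×0.4739 = 0.02989.
Vmax = 1/intercept = 33.5 nmol·min⁻¹; Km = slope × Vmax = 0.1846 × 33.5 = 6.18 μM.

6.18 μM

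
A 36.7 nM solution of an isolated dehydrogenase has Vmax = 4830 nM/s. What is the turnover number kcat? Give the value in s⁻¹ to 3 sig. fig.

132 s⁻¹

kcat = Vmax/[E]total = 4830 nM/s / 36.7 nM = 132 s⁻¹.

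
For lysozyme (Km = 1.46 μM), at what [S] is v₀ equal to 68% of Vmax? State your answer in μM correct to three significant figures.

v/Vmax = [S]/(Km+[S]) = 0.68, so [S] = Km·0.68/(1 − 0.68) = 1.46 × 2.125.
[S] = 3.10 μM.

3.10 μM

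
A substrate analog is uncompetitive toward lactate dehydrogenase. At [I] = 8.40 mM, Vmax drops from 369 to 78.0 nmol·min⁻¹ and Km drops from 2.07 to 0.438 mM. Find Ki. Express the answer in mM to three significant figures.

Uncompetitive: Vmax,app = Vmax/α (and Km,app = Km/α) with α = 1 + [I]/Ki.
α = Vmax/Vmax,app = 369/78.0 = 4.731.
Since α = 1 + [I]/Ki, [I]/Ki = 4.731 − 1 = 3.731 and Ki = 8.40/3.731 = 2.25 mM.

2.25 mM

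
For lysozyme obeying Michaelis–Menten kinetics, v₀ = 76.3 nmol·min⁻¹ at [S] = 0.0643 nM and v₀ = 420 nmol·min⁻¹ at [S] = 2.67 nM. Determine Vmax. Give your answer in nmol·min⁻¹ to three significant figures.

473 nmol·min⁻¹

From v = Vmax[S]/(Km+[S]), each point gives Vmax = v(Km+[S])/[S].
Equating: 76.3(Km+0.0643)/0.0643 = 420(Km+2.67)/2.67.
1187·Km + 76.3 = 157.3·Km + 420, so (1187 − 157.3)·Km = 420 − 76.3.
Km = 343.7/1029 = 0.334 nM; then Vmax = 76.3(0.334+0.0643)/0.0643 = 473 nmol·min⁻¹.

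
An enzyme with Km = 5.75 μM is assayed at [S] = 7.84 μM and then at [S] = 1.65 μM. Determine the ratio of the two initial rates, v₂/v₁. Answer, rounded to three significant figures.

0.387

Since Vmax cancels, v₂/v₁ = [S]₂(Km+[S]₁) / [S]₁(Km+[S]₂).
= 1.65×(5.75+7.84) / (7.84×(5.75+1.65)) = 22.42/58.02 = 0.387.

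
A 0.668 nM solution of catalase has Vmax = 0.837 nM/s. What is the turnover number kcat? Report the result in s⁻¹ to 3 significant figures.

kcat = Vmax/[E]total = 0.837 nM/s / 0.668 nM = 1.25 s⁻¹.

1.25 s⁻¹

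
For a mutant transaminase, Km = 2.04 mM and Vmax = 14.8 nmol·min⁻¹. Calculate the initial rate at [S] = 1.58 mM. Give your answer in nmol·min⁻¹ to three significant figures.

6.46 nmol·min⁻¹

v = Vmax·[S]/(Km + [S]) = 14.8 × 1.58 / (2.04 + 1.58)
  = 23.38 / 3.620 = 6.46 nmol·min⁻¹.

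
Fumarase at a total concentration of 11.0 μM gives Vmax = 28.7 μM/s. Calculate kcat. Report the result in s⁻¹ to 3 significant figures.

2.61 s⁻¹

kcat = Vmax/[E]total = 28.7 μM/s / 11.0 μM = 2.61 s⁻¹.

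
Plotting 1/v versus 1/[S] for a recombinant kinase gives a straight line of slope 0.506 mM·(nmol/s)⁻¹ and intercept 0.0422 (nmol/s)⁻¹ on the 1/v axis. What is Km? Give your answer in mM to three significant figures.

12.0 mM

y-intercept = 1/Vmax ⇒ Vmax = 23.7 nmol/s; slope = Km/Vmax ⇒ Km = slope × Vmax.
Km = 0.506 × 23.7 = 12.0 mM.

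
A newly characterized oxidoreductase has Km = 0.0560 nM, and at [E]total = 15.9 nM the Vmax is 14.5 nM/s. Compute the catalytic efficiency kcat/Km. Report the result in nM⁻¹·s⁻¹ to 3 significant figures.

kcat = Vmax/[E]total = 14.5/15.9 = 0.912 s⁻¹.
kcat/Km = 0.912/0.0560 = 16.3 nM⁻¹·s⁻¹.

16.3 nM⁻¹·s⁻¹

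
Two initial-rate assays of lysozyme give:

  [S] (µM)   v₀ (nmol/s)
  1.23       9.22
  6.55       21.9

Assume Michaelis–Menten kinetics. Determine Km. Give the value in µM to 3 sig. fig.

3.05 µM

From v = Vmax[S]/(Km+[S]), each point gives Vmax = v(Km+[S])/[S].
Equating: 9.22(Km+1.23)/1.23 = 21.9(Km+6.55)/6.55.
7.496·Km + 9.22 = 3.344·Km + 21.9, so (7.496 − 3.344)·Km = 21.9 − 9.22.
Km = 12.68/4.152 = 3.05 µM; then Vmax = 9.22(3.05+1.23)/1.23 = 32.1 nmol/s.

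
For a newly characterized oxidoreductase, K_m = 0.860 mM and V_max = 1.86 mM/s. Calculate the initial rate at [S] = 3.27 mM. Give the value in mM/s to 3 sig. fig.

1.47 mM/s

v = Vmax·[S]/(Km + [S]) = 1.86 × 3.27 / (0.860 + 3.27)
  = 6.082 / 4.130 = 1.47 mM/s.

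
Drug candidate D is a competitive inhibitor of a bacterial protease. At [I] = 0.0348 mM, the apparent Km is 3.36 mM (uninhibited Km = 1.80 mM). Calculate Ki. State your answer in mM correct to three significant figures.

0.0402 mM

Competitive: Km,app = α·Km with α = 1 + [I]/Ki.
α = Km,app/Km = 3.36/1.80 = 1.867.
Ki = [I]/(α − 1) = 0.0348/0.8667 = 0.0402 mM.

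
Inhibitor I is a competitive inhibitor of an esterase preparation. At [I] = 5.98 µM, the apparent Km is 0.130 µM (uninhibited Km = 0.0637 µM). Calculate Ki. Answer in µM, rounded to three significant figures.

Competitive: Km,app = α·Km with α = 1 + [I]/Ki.
α = Km,app/Km = 0.130/0.0637 = 2.041.
Ki = [I]/(α − 1) = 5.98/1.041 = 5.75 µM.

5.75 µM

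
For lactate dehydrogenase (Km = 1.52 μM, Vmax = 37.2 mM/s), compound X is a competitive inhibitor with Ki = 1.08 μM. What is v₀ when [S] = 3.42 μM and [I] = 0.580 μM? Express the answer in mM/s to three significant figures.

22.1 mM/s

α = 1 + [I]/Ki = 1 + 0.580/1.08 = 1.537.
For a competitive inhibitor, Vmax is unchanged and the apparent Km becomes α·Km: Km,app = 2.34 μM, Vmax,app = 37.2 mM/s.
v = Vmax,app·[S]/(Km,app + [S]) = 37.2 × 3.42/(2.34 + 3.42) = 22.1 mM/s.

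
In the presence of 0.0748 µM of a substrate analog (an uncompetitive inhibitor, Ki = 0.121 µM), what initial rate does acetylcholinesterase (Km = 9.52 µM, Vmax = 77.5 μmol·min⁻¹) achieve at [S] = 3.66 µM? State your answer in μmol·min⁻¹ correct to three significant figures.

18.4 μmol·min⁻¹

With α = 1 + [I]/Ki = 1 + 0.0748/0.121 = 1.618, the uncompetitive rate law is v = (Vmax/α)·[S] / (Km/α + [S]).
v = (77.5/1.618)×3.66 / (9.52/1.618 + 3.66) = 175.3/9.543 = 18.4 μmol·min⁻¹.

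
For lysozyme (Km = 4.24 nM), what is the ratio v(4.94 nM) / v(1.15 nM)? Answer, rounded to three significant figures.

Since Vmax cancels, v₂/v₁ = [S]₂(Km+[S]₁) / [S]₁(Km+[S]₂).
= 4.94×(4.24+1.15) / (1.15×(4.24+4.94)) = 26.63/10.56 = 2.52.

2.52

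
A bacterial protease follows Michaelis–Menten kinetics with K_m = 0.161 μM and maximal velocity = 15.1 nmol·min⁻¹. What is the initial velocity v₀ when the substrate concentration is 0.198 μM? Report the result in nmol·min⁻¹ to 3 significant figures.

8.33 nmol·min⁻¹

v = Vmax·[S]/(Km + [S]) = 15.1 × 0.198 / (0.161 + 0.198)
  = 2.990 / 0.3590 = 8.33 nmol·min⁻¹.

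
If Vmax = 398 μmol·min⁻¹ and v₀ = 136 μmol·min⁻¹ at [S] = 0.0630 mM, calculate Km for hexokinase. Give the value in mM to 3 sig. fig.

0.121 mM

From v = Vmax[S]/(Km+[S]), Km = [S](Vmax − v)/v.
Km = 0.0630 × (398 − 136) / 136 = 16.51/136 = 0.121 mM.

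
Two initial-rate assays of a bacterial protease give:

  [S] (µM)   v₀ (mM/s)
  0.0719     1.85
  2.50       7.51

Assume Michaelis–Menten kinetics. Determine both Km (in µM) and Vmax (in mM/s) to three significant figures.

Km = 0.249 µM; Vmax = 8.26 mM/s

From v = Vmax[S]/(Km+[S]), each point gives Vmax = v(Km+[S])/[S].
Equating: 1.85(Km+0.0719)/0.0719 = 7.51(Km+2.50)/2.50.
25.73·Km + 1.85 = 3.004·Km + 7.51, so (25.73 − 3.004)·Km = 7.51 − 1.85.
Km = 5.660/22.73 = 0.249 µM; then Vmax = 1.85(0.249+0.0719)/0.0719 = 8.26 mM/s.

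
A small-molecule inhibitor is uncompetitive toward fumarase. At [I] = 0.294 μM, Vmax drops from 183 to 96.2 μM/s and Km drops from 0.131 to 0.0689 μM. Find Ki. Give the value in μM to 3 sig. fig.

0.326 μM

Uncompetitive: Vmax,app = Vmax/α (and Km,app = Km/α) with α = 1 + [I]/Ki.
α = Vmax/Vmax,app = 183/96.2 = 1.902.
Since α = 1 + [I]/Ki, [I]/Ki = 1.902 − 1 = 0.9023 and Ki = 0.294/0.9023 = 0.326 μM.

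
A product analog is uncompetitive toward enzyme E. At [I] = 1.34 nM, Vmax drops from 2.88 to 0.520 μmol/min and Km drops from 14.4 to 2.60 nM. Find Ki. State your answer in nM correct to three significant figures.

Uncompetitive: Vmax,app = Vmax/α (and Km,app = Km/α) with α = 1 + [I]/Ki.
α = Vmax/Vmax,app = 2.88/0.520 = 5.538.
Ki = [I]/(α − 1) = 1.34/4.538 = 0.295 nM.

0.295 nM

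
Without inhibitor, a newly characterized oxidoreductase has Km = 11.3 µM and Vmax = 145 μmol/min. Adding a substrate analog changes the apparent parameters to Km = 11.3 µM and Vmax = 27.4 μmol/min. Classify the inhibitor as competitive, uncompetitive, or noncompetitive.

noncompetitive

Vmax decreases (145 → 27.4 μmol/min) while Km is unchanged — pure noncompetitive inhibition.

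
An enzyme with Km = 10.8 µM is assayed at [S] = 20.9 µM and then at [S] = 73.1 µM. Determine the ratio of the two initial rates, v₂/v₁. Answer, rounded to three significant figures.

The fractional saturations are [S]/(Km+[S]) = 20.9/31.70 = 0.6593 and 73.1/83.90 = 0.8713.
v₂/v₁ is just their ratio: 0.8713/0.6593 = 1.32.

1.32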